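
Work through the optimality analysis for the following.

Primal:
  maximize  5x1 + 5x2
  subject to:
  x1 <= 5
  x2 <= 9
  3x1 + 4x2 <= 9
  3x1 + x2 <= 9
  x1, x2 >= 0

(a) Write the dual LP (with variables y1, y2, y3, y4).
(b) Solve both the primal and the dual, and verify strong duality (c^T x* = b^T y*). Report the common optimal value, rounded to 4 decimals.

The standard primal-dual pair for 'max c^T x s.t. A x <= b, x >= 0' is:
  Dual:  min b^T y  s.t.  A^T y >= c,  y >= 0.

So the dual LP is:
  minimize  5y1 + 9y2 + 9y3 + 9y4
  subject to:
    y1 + 3y3 + 3y4 >= 5
    y2 + 4y3 + y4 >= 5
    y1, y2, y3, y4 >= 0

Solving the primal: x* = (3, 0).
  primal value c^T x* = 15.
Solving the dual: y* = (0, 0, 1.1111, 0.5556).
  dual value b^T y* = 15.
Strong duality: c^T x* = b^T y*. Confirmed.

15


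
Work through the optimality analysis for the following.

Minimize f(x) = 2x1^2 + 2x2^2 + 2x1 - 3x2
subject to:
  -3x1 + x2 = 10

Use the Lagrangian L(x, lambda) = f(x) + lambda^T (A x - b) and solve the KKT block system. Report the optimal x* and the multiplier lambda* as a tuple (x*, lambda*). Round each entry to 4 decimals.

Form the Lagrangian:
  L(x, lambda) = (1/2) x^T Q x + c^T x + lambda^T (A x - b)
Stationarity (grad_x L = 0): Q x + c + A^T lambda = 0.
Primal feasibility: A x = b.

This gives the KKT block system:
  [ Q   A^T ] [ x     ]   [-c ]
  [ A    0  ] [ lambda ] = [ b ]

Solving the linear system:
  x*      = (-2.825, 1.525)
  lambda* = (-3.1)
  f(x*)   = 10.3875

x* = (-2.825, 1.525), lambda* = (-3.1)


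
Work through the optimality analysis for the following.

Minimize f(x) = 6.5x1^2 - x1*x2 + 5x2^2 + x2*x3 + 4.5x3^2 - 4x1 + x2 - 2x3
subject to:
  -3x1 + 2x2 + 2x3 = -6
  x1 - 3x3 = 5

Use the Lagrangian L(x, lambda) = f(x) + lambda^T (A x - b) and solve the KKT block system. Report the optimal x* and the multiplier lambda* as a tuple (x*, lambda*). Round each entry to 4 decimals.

Form the Lagrangian:
  L(x, lambda) = (1/2) x^T Q x + c^T x + lambda^T (A x - b)
Stationarity (grad_x L = 0): Q x + c + A^T lambda = 0.
Primal feasibility: A x = b.

This gives the KKT block system:
  [ Q   A^T ] [ x     ]   [-c ]
  [ A    0  ] [ lambda ] = [ b ]

Solving the linear system:
  x*      = (0.9638, -0.209, -1.3454)
  lambda* = (1.6994, -3.6397)
  f(x*)   = 13.5107

x* = (0.9638, -0.209, -1.3454), lambda* = (1.6994, -3.6397)


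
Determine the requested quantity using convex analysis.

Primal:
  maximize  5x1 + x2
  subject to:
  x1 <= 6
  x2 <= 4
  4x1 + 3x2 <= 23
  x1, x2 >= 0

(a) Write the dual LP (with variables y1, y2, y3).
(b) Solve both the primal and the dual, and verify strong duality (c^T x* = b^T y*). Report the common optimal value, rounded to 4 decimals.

The standard primal-dual pair for 'max c^T x s.t. A x <= b, x >= 0' is:
  Dual:  min b^T y  s.t.  A^T y >= c,  y >= 0.

So the dual LP is:
  minimize  6y1 + 4y2 + 23y3
  subject to:
    y1 + 4y3 >= 5
    y2 + 3y3 >= 1
    y1, y2, y3 >= 0

Solving the primal: x* = (5.75, 0).
  primal value c^T x* = 28.75.
Solving the dual: y* = (0, 0, 1.25).
  dual value b^T y* = 28.75.
Strong duality: c^T x* = b^T y*. Confirmed.

28.75


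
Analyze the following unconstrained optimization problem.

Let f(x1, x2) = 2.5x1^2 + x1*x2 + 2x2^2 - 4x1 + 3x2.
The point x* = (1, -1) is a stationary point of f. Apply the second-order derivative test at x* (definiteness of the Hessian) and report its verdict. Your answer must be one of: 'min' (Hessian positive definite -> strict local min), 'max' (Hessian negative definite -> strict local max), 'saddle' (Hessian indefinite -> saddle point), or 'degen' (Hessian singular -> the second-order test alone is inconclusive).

Compute the Hessian H = grad^2 f:
  H = [[5, 1], [1, 4]]
Verify stationarity: grad f(x*) = H x* + g = (0, 0).
Eigenvalues of H: 3.382, 5.618.
Both eigenvalues > 0, so H is positive definite -> x* is a strict local min.

min


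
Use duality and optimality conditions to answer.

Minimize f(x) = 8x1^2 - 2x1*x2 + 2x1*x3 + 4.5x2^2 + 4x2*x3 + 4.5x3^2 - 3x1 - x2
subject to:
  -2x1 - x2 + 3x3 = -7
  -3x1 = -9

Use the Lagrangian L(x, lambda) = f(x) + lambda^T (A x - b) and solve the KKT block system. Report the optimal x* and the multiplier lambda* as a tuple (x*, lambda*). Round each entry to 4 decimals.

Form the Lagrangian:
  L(x, lambda) = (1/2) x^T Q x + c^T x + lambda^T (A x - b)
Stationarity (grad_x L = 0): Q x + c + A^T lambda = 0.
Primal feasibility: A x = b.

This gives the KKT block system:
  [ Q   A^T ] [ x     ]   [-c ]
  [ A    0  ] [ lambda ] = [ b ]

Solving the linear system:
  x*      = (3, 0.5789, -0.1404)
  lambda* = (-2.3509, 16.0877)
  f(x*)   = 59.3772

x* = (3, 0.5789, -0.1404), lambda* = (-2.3509, 16.0877)


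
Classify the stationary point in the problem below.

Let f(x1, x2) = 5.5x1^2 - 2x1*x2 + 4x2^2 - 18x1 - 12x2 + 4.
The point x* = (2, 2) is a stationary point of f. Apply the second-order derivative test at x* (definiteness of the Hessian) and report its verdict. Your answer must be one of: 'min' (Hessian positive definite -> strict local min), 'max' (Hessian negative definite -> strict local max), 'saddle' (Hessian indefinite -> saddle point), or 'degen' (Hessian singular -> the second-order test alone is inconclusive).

Compute the Hessian H = grad^2 f:
  H = [[11, -2], [-2, 8]]
Verify stationarity: grad f(x*) = H x* + g = (0, 0).
Eigenvalues of H: 7, 12.
Both eigenvalues > 0, so H is positive definite -> x* is a strict local min.

min


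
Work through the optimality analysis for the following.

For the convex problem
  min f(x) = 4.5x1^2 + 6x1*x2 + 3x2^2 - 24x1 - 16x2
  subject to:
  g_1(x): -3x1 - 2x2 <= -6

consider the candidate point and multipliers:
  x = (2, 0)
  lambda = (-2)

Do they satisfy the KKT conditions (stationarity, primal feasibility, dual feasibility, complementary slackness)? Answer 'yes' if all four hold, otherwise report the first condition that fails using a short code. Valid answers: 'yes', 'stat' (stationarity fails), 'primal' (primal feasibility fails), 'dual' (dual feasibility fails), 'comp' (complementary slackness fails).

Gradient of f: grad f(x) = Q x + c = (-6, -4)
Constraint values g_i(x) = a_i^T x - b_i:
  g_1((2, 0)) = 0
Stationarity residual: grad f(x) + sum_i lambda_i a_i = (0, 0)
  -> stationarity OK
Primal feasibility (all g_i <= 0): OK
Dual feasibility (all lambda_i >= 0): FAILS
Complementary slackness (lambda_i * g_i(x) = 0 for all i): OK

Verdict: the first failing condition is dual_feasibility -> dual.

dual


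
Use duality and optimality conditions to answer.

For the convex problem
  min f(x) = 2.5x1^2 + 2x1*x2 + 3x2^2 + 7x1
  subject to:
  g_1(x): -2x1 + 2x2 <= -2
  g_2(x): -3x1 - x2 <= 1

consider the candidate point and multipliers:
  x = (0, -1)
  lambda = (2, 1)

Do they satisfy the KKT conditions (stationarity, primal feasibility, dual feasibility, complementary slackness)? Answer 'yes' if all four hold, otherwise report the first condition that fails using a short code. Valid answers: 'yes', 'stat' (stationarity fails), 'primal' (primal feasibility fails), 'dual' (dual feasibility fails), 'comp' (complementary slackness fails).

Gradient of f: grad f(x) = Q x + c = (5, -6)
Constraint values g_i(x) = a_i^T x - b_i:
  g_1((0, -1)) = 0
  g_2((0, -1)) = 0
Stationarity residual: grad f(x) + sum_i lambda_i a_i = (-2, -3)
  -> stationarity FAILS
Primal feasibility (all g_i <= 0): OK
Dual feasibility (all lambda_i >= 0): OK
Complementary slackness (lambda_i * g_i(x) = 0 for all i): OK

Verdict: the first failing condition is stationarity -> stat.

stat


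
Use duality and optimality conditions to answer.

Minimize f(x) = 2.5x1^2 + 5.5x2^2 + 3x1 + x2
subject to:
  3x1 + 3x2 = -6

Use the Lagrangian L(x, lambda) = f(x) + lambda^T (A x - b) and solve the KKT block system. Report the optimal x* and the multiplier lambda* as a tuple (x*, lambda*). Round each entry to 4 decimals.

Form the Lagrangian:
  L(x, lambda) = (1/2) x^T Q x + c^T x + lambda^T (A x - b)
Stationarity (grad_x L = 0): Q x + c + A^T lambda = 0.
Primal feasibility: A x = b.

This gives the KKT block system:
  [ Q   A^T ] [ x     ]   [-c ]
  [ A    0  ] [ lambda ] = [ b ]

Solving the linear system:
  x*      = (-1.5, -0.5)
  lambda* = (1.5)
  f(x*)   = 2

x* = (-1.5, -0.5), lambda* = (1.5)


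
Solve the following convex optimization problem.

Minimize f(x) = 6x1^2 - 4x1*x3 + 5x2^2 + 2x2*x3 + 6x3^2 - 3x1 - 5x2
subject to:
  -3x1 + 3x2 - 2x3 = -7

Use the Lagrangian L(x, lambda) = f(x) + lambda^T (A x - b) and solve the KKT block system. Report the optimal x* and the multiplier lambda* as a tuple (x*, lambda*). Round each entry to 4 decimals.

Form the Lagrangian:
  L(x, lambda) = (1/2) x^T Q x + c^T x + lambda^T (A x - b)
Stationarity (grad_x L = 0): Q x + c + A^T lambda = 0.
Primal feasibility: A x = b.

This gives the KKT block system:
  [ Q   A^T ] [ x     ]   [-c ]
  [ A    0  ] [ lambda ] = [ b ]

Solving the linear system:
  x*      = (1.2263, -0.4849, 0.9331)
  lambda* = (2.6611)
  f(x*)   = 8.6867

x* = (1.2263, -0.4849, 0.9331), lambda* = (2.6611)


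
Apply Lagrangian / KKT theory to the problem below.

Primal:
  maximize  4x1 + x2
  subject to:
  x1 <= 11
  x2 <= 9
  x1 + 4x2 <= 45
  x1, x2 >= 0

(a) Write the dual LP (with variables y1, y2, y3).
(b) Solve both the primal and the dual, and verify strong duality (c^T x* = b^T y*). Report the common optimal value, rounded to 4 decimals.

The standard primal-dual pair for 'max c^T x s.t. A x <= b, x >= 0' is:
  Dual:  min b^T y  s.t.  A^T y >= c,  y >= 0.

So the dual LP is:
  minimize  11y1 + 9y2 + 45y3
  subject to:
    y1 + y3 >= 4
    y2 + 4y3 >= 1
    y1, y2, y3 >= 0

Solving the primal: x* = (11, 8.5).
  primal value c^T x* = 52.5.
Solving the dual: y* = (3.75, 0, 0.25).
  dual value b^T y* = 52.5.
Strong duality: c^T x* = b^T y*. Confirmed.

52.5


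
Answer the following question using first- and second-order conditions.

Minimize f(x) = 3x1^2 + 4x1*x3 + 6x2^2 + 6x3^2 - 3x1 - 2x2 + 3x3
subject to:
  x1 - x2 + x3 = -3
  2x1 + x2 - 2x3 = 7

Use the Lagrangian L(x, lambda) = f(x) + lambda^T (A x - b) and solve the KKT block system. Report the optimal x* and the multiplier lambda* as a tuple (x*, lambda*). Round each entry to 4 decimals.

Form the Lagrangian:
  L(x, lambda) = (1/2) x^T Q x + c^T x + lambda^T (A x - b)
Stationarity (grad_x L = 0): Q x + c + A^T lambda = 0.
Primal feasibility: A x = b.

This gives the KKT block system:
  [ Q   A^T ] [ x     ]   [-c ]
  [ A    0  ] [ lambda ] = [ b ]

Solving the linear system:
  x*      = (0.6364, 1.5455, -2.0909)
  lambda* = (13.5455, -3)
  f(x*)   = 25.1818

x* = (0.6364, 1.5455, -2.0909), lambda* = (13.5455, -3)


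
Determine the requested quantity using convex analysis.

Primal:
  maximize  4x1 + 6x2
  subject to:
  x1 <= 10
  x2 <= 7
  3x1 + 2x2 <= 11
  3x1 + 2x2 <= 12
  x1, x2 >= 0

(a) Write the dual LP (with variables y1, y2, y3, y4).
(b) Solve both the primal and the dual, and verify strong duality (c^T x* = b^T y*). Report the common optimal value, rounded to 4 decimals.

The standard primal-dual pair for 'max c^T x s.t. A x <= b, x >= 0' is:
  Dual:  min b^T y  s.t.  A^T y >= c,  y >= 0.

So the dual LP is:
  minimize  10y1 + 7y2 + 11y3 + 12y4
  subject to:
    y1 + 3y3 + 3y4 >= 4
    y2 + 2y3 + 2y4 >= 6
    y1, y2, y3, y4 >= 0

Solving the primal: x* = (0, 5.5).
  primal value c^T x* = 33.
Solving the dual: y* = (0, 0, 3, 0).
  dual value b^T y* = 33.
Strong duality: c^T x* = b^T y*. Confirmed.

33


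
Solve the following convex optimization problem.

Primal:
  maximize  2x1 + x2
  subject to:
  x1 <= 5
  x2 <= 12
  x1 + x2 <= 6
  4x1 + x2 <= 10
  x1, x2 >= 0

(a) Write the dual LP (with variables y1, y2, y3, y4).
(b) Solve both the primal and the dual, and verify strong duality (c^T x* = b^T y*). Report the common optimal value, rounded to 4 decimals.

The standard primal-dual pair for 'max c^T x s.t. A x <= b, x >= 0' is:
  Dual:  min b^T y  s.t.  A^T y >= c,  y >= 0.

So the dual LP is:
  minimize  5y1 + 12y2 + 6y3 + 10y4
  subject to:
    y1 + y3 + 4y4 >= 2
    y2 + y3 + y4 >= 1
    y1, y2, y3, y4 >= 0

Solving the primal: x* = (1.3333, 4.6667).
  primal value c^T x* = 7.3333.
Solving the dual: y* = (0, 0, 0.6667, 0.3333).
  dual value b^T y* = 7.3333.
Strong duality: c^T x* = b^T y*. Confirmed.

7.3333


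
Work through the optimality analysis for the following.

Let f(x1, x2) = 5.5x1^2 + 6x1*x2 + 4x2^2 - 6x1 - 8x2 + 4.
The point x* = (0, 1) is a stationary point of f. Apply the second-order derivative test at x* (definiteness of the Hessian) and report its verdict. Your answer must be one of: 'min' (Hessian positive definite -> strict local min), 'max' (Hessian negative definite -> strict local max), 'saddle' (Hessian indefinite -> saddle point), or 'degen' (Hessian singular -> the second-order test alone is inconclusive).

Compute the Hessian H = grad^2 f:
  H = [[11, 6], [6, 8]]
Verify stationarity: grad f(x*) = H x* + g = (0, 0).
Eigenvalues of H: 3.3153, 15.6847.
Both eigenvalues > 0, so H is positive definite -> x* is a strict local min.

min


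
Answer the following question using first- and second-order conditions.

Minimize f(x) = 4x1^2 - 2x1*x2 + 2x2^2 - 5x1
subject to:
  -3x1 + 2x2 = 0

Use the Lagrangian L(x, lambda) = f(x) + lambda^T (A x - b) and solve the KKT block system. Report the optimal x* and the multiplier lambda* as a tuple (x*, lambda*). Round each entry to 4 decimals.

Form the Lagrangian:
  L(x, lambda) = (1/2) x^T Q x + c^T x + lambda^T (A x - b)
Stationarity (grad_x L = 0): Q x + c + A^T lambda = 0.
Primal feasibility: A x = b.

This gives the KKT block system:
  [ Q   A^T ] [ x     ]   [-c ]
  [ A    0  ] [ lambda ] = [ b ]

Solving the linear system:
  x*      = (0.4545, 0.6818)
  lambda* = (-0.9091)
  f(x*)   = -1.1364

x* = (0.4545, 0.6818), lambda* = (-0.9091)


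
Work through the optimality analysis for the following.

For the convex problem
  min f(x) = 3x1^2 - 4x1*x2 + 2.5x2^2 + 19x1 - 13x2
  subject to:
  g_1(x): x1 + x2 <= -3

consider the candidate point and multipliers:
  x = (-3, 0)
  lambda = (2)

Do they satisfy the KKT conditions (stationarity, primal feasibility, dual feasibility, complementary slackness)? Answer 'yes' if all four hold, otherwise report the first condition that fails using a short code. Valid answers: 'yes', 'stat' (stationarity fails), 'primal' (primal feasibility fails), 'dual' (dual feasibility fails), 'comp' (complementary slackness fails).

Gradient of f: grad f(x) = Q x + c = (1, -1)
Constraint values g_i(x) = a_i^T x - b_i:
  g_1((-3, 0)) = 0
Stationarity residual: grad f(x) + sum_i lambda_i a_i = (3, 1)
  -> stationarity FAILS
Primal feasibility (all g_i <= 0): OK
Dual feasibility (all lambda_i >= 0): OK
Complementary slackness (lambda_i * g_i(x) = 0 for all i): OK

Verdict: the first failing condition is stationarity -> stat.

stat


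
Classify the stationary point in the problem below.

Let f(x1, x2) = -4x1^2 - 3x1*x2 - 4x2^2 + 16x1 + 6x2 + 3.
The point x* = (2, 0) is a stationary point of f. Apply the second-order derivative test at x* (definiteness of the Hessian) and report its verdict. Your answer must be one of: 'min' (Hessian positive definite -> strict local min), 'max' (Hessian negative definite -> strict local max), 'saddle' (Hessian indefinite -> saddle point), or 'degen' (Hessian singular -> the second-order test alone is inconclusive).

Compute the Hessian H = grad^2 f:
  H = [[-8, -3], [-3, -8]]
Verify stationarity: grad f(x*) = H x* + g = (0, 0).
Eigenvalues of H: -11, -5.
Both eigenvalues < 0, so H is negative definite -> x* is a strict local max.

max


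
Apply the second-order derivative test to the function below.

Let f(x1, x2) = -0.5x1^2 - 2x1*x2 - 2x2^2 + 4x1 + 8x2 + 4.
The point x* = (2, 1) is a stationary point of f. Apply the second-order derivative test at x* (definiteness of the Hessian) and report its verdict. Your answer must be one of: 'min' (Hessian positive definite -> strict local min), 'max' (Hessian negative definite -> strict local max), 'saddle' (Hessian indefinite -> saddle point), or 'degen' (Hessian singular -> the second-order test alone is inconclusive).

Compute the Hessian H = grad^2 f:
  H = [[-1, -2], [-2, -4]]
Verify stationarity: grad f(x*) = H x* + g = (0, 0).
Eigenvalues of H: -5, 0.
H has a zero eigenvalue (singular; negative semidefinite but not definite), so H is neither positive definite, negative definite, nor indefinite. The second-order test alone is inconclusive -> degen.
(Indeed, f is constant along the null direction of H through x*, so x* is not a strict local extremum.)

degen


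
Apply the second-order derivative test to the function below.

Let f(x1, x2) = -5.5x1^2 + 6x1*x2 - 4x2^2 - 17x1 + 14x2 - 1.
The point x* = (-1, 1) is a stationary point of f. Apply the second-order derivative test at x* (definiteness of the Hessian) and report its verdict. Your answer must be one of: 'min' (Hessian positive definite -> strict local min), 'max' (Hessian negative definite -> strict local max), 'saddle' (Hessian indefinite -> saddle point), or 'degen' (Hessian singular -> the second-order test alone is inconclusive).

Compute the Hessian H = grad^2 f:
  H = [[-11, 6], [6, -8]]
Verify stationarity: grad f(x*) = H x* + g = (0, 0).
Eigenvalues of H: -15.6847, -3.3153.
Both eigenvalues < 0, so H is negative definite -> x* is a strict local max.

max


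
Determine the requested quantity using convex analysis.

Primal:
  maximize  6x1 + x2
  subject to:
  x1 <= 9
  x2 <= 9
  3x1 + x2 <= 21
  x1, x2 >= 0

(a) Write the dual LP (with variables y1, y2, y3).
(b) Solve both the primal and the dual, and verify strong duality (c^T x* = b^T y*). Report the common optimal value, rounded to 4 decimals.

The standard primal-dual pair for 'max c^T x s.t. A x <= b, x >= 0' is:
  Dual:  min b^T y  s.t.  A^T y >= c,  y >= 0.

So the dual LP is:
  minimize  9y1 + 9y2 + 21y3
  subject to:
    y1 + 3y3 >= 6
    y2 + y3 >= 1
    y1, y2, y3 >= 0

Solving the primal: x* = (7, 0).
  primal value c^T x* = 42.
Solving the dual: y* = (0, 0, 2).
  dual value b^T y* = 42.
Strong duality: c^T x* = b^T y*. Confirmed.

42


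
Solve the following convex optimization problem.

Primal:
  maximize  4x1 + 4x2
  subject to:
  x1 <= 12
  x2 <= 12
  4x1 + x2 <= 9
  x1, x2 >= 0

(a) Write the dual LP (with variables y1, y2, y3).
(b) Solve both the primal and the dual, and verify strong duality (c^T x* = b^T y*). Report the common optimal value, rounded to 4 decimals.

The standard primal-dual pair for 'max c^T x s.t. A x <= b, x >= 0' is:
  Dual:  min b^T y  s.t.  A^T y >= c,  y >= 0.

So the dual LP is:
  minimize  12y1 + 12y2 + 9y3
  subject to:
    y1 + 4y3 >= 4
    y2 + y3 >= 4
    y1, y2, y3 >= 0

Solving the primal: x* = (0, 9).
  primal value c^T x* = 36.
Solving the dual: y* = (0, 0, 4).
  dual value b^T y* = 36.
Strong duality: c^T x* = b^T y*. Confirmed.

36


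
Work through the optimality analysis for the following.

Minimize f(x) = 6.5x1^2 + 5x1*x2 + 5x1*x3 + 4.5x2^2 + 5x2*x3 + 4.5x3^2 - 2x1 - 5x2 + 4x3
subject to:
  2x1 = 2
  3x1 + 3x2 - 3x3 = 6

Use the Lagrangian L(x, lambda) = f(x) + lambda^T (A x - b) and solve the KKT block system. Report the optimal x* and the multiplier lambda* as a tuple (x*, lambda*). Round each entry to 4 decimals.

Form the Lagrangian:
  L(x, lambda) = (1/2) x^T Q x + c^T x + lambda^T (A x - b)
Stationarity (grad_x L = 0): Q x + c + A^T lambda = 0.
Primal feasibility: A x = b.

This gives the KKT block system:
  [ Q   A^T ] [ x     ]   [-c ]
  [ A    0  ] [ lambda ] = [ b ]

Solving the linear system:
  x*      = (1, 0.1786, -0.8214)
  lambda* = (-5.1429, 0.8333)
  f(x*)   = -0.4464

x* = (1, 0.1786, -0.8214), lambda* = (-5.1429, 0.8333)


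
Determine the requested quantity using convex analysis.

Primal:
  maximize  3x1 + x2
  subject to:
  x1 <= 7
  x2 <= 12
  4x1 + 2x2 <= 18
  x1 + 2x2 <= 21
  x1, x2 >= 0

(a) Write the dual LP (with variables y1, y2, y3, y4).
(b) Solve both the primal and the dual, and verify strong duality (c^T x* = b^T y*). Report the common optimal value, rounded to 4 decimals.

The standard primal-dual pair for 'max c^T x s.t. A x <= b, x >= 0' is:
  Dual:  min b^T y  s.t.  A^T y >= c,  y >= 0.

So the dual LP is:
  minimize  7y1 + 12y2 + 18y3 + 21y4
  subject to:
    y1 + 4y3 + y4 >= 3
    y2 + 2y3 + 2y4 >= 1
    y1, y2, y3, y4 >= 0

Solving the primal: x* = (4.5, 0).
  primal value c^T x* = 13.5.
Solving the dual: y* = (0, 0, 0.75, 0).
  dual value b^T y* = 13.5.
Strong duality: c^T x* = b^T y*. Confirmed.

13.5


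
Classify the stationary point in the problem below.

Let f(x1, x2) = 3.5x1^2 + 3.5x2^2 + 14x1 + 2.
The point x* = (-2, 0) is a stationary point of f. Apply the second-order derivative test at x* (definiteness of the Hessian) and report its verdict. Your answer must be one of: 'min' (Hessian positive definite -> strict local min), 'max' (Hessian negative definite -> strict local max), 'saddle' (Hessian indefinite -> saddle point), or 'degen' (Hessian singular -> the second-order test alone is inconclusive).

Compute the Hessian H = grad^2 f:
  H = [[7, 0], [0, 7]]
Verify stationarity: grad f(x*) = H x* + g = (0, 0).
Eigenvalues of H: 7, 7.
Both eigenvalues > 0, so H is positive definite -> x* is a strict local min.

min


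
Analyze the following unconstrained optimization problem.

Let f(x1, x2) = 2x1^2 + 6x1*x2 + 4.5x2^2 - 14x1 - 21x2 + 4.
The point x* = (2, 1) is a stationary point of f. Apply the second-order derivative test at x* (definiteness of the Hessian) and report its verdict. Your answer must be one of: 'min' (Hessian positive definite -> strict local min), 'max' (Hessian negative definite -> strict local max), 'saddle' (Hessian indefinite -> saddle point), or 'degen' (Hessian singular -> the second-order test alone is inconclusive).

Compute the Hessian H = grad^2 f:
  H = [[4, 6], [6, 9]]
Verify stationarity: grad f(x*) = H x* + g = (0, 0).
Eigenvalues of H: 0, 13.
H has a zero eigenvalue (singular; positive semidefinite but not definite), so H is neither positive definite, negative definite, nor indefinite. The second-order test alone is inconclusive -> degen.
(Indeed, f is constant along the null direction of H through x*, so x* is not a strict local extremum.)

degen


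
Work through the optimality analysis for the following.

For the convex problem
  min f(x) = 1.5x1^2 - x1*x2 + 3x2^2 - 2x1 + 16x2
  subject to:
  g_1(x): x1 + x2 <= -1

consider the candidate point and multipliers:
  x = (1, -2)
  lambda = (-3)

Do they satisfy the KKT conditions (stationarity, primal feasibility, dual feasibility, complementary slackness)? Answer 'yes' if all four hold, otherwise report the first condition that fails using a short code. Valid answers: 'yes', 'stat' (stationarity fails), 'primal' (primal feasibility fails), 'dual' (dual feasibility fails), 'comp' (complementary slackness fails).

Gradient of f: grad f(x) = Q x + c = (3, 3)
Constraint values g_i(x) = a_i^T x - b_i:
  g_1((1, -2)) = 0
Stationarity residual: grad f(x) + sum_i lambda_i a_i = (0, 0)
  -> stationarity OK
Primal feasibility (all g_i <= 0): OK
Dual feasibility (all lambda_i >= 0): FAILS
Complementary slackness (lambda_i * g_i(x) = 0 for all i): OK

Verdict: the first failing condition is dual_feasibility -> dual.

dual


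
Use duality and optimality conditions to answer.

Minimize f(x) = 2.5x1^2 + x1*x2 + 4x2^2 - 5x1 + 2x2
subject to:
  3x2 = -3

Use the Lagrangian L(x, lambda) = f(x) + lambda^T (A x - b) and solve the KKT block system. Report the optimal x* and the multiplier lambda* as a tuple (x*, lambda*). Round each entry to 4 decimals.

Form the Lagrangian:
  L(x, lambda) = (1/2) x^T Q x + c^T x + lambda^T (A x - b)
Stationarity (grad_x L = 0): Q x + c + A^T lambda = 0.
Primal feasibility: A x = b.

This gives the KKT block system:
  [ Q   A^T ] [ x     ]   [-c ]
  [ A    0  ] [ lambda ] = [ b ]

Solving the linear system:
  x*      = (1.2, -1)
  lambda* = (1.6)
  f(x*)   = -1.6

x* = (1.2, -1), lambda* = (1.6)


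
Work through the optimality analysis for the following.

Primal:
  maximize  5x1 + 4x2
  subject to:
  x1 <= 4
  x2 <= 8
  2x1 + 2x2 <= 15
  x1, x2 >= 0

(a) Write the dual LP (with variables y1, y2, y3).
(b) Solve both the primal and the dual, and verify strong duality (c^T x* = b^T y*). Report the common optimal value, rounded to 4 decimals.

The standard primal-dual pair for 'max c^T x s.t. A x <= b, x >= 0' is:
  Dual:  min b^T y  s.t.  A^T y >= c,  y >= 0.

So the dual LP is:
  minimize  4y1 + 8y2 + 15y3
  subject to:
    y1 + 2y3 >= 5
    y2 + 2y3 >= 4
    y1, y2, y3 >= 0

Solving the primal: x* = (4, 3.5).
  primal value c^T x* = 34.
Solving the dual: y* = (1, 0, 2).
  dual value b^T y* = 34.
Strong duality: c^T x* = b^T y*. Confirmed.

34


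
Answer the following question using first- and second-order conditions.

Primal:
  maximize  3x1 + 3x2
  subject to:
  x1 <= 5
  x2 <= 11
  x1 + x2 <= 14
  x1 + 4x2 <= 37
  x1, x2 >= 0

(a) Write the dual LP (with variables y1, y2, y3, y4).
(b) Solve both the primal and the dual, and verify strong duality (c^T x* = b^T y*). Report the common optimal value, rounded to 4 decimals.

The standard primal-dual pair for 'max c^T x s.t. A x <= b, x >= 0' is:
  Dual:  min b^T y  s.t.  A^T y >= c,  y >= 0.

So the dual LP is:
  minimize  5y1 + 11y2 + 14y3 + 37y4
  subject to:
    y1 + y3 + y4 >= 3
    y2 + y3 + 4y4 >= 3
    y1, y2, y3, y4 >= 0

Solving the primal: x* = (5, 8).
  primal value c^T x* = 39.
Solving the dual: y* = (2.25, 0, 0, 0.75).
  dual value b^T y* = 39.
Strong duality: c^T x* = b^T y*. Confirmed.

39


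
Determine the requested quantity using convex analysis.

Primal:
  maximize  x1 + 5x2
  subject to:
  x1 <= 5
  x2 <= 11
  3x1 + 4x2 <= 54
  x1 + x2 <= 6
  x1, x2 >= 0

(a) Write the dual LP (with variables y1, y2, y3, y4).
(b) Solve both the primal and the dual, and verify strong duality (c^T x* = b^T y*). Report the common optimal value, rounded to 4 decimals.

The standard primal-dual pair for 'max c^T x s.t. A x <= b, x >= 0' is:
  Dual:  min b^T y  s.t.  A^T y >= c,  y >= 0.

So the dual LP is:
  minimize  5y1 + 11y2 + 54y3 + 6y4
  subject to:
    y1 + 3y3 + y4 >= 1
    y2 + 4y3 + y4 >= 5
    y1, y2, y3, y4 >= 0

Solving the primal: x* = (0, 6).
  primal value c^T x* = 30.
Solving the dual: y* = (0, 0, 0, 5).
  dual value b^T y* = 30.
Strong duality: c^T x* = b^T y*. Confirmed.

30


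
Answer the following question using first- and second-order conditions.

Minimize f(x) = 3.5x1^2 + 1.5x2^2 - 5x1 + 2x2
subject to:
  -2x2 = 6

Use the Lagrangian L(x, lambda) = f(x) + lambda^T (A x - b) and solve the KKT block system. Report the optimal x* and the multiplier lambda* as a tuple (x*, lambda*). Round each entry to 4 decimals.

Form the Lagrangian:
  L(x, lambda) = (1/2) x^T Q x + c^T x + lambda^T (A x - b)
Stationarity (grad_x L = 0): Q x + c + A^T lambda = 0.
Primal feasibility: A x = b.

This gives the KKT block system:
  [ Q   A^T ] [ x     ]   [-c ]
  [ A    0  ] [ lambda ] = [ b ]

Solving the linear system:
  x*      = (0.7143, -3)
  lambda* = (-3.5)
  f(x*)   = 5.7143

x* = (0.7143, -3), lambda* = (-3.5)


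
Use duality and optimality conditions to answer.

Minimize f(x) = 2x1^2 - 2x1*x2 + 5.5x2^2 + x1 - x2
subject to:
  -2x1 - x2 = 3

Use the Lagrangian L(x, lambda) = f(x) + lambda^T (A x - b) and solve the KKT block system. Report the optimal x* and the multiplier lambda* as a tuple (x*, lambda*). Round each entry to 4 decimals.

Form the Lagrangian:
  L(x, lambda) = (1/2) x^T Q x + c^T x + lambda^T (A x - b)
Stationarity (grad_x L = 0): Q x + c + A^T lambda = 0.
Primal feasibility: A x = b.

This gives the KKT block system:
  [ Q   A^T ] [ x     ]   [-c ]
  [ A    0  ] [ lambda ] = [ b ]

Solving the linear system:
  x*      = (-1.3393, -0.3214)
  lambda* = (-1.8571)
  f(x*)   = 2.2768

x* = (-1.3393, -0.3214), lambda* = (-1.8571)


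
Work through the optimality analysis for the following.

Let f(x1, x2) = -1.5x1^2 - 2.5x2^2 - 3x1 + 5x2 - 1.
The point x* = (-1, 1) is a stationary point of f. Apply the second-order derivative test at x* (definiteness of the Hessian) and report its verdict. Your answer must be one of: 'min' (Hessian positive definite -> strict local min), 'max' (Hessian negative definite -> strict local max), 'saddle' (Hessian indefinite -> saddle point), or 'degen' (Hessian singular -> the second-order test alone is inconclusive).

Compute the Hessian H = grad^2 f:
  H = [[-3, 0], [0, -5]]
Verify stationarity: grad f(x*) = H x* + g = (0, 0).
Eigenvalues of H: -5, -3.
Both eigenvalues < 0, so H is negative definite -> x* is a strict local max.

max


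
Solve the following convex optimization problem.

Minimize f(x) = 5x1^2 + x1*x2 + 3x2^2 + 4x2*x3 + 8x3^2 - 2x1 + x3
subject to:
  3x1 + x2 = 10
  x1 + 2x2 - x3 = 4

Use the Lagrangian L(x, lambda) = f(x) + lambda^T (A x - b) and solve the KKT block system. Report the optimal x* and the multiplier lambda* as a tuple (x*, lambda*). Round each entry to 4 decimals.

Form the Lagrangian:
  L(x, lambda) = (1/2) x^T Q x + c^T x + lambda^T (A x - b)
Stationarity (grad_x L = 0): Q x + c + A^T lambda = 0.
Primal feasibility: A x = b.

This gives the KKT block system:
  [ Q   A^T ] [ x     ]   [-c ]
  [ A    0  ] [ lambda ] = [ b ]

Solving the linear system:
  x*      = (3.199, 0.4031, 0.0052)
  lambda* = (-11.0294, 2.6955)
  f(x*)   = 46.5597

x* = (3.199, 0.4031, 0.0052), lambda* = (-11.0294, 2.6955)


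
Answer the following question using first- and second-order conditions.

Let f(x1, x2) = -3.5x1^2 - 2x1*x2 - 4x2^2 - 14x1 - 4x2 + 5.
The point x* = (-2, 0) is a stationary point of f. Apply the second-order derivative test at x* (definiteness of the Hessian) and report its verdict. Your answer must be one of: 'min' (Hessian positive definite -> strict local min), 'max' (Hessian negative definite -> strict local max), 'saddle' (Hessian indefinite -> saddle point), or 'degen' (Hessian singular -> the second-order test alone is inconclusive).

Compute the Hessian H = grad^2 f:
  H = [[-7, -2], [-2, -8]]
Verify stationarity: grad f(x*) = H x* + g = (0, 0).
Eigenvalues of H: -9.5616, -5.4384.
Both eigenvalues < 0, so H is negative definite -> x* is a strict local max.

max


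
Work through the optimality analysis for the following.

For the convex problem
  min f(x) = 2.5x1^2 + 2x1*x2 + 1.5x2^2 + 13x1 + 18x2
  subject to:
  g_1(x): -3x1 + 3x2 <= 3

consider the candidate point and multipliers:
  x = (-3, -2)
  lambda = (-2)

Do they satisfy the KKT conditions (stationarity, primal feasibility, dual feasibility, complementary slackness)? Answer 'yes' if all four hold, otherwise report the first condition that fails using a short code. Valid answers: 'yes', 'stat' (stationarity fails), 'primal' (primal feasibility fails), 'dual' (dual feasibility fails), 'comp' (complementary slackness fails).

Gradient of f: grad f(x) = Q x + c = (-6, 6)
Constraint values g_i(x) = a_i^T x - b_i:
  g_1((-3, -2)) = 0
Stationarity residual: grad f(x) + sum_i lambda_i a_i = (0, 0)
  -> stationarity OK
Primal feasibility (all g_i <= 0): OK
Dual feasibility (all lambda_i >= 0): FAILS
Complementary slackness (lambda_i * g_i(x) = 0 for all i): OK

Verdict: the first failing condition is dual_feasibility -> dual.

dual


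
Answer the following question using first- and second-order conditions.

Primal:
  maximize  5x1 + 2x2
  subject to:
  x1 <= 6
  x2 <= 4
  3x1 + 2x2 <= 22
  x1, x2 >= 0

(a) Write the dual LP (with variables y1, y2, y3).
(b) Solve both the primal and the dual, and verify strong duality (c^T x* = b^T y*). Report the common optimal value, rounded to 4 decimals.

The standard primal-dual pair for 'max c^T x s.t. A x <= b, x >= 0' is:
  Dual:  min b^T y  s.t.  A^T y >= c,  y >= 0.

So the dual LP is:
  minimize  6y1 + 4y2 + 22y3
  subject to:
    y1 + 3y3 >= 5
    y2 + 2y3 >= 2
    y1, y2, y3 >= 0

Solving the primal: x* = (6, 2).
  primal value c^T x* = 34.
Solving the dual: y* = (2, 0, 1).
  dual value b^T y* = 34.
Strong duality: c^T x* = b^T y*. Confirmed.

34


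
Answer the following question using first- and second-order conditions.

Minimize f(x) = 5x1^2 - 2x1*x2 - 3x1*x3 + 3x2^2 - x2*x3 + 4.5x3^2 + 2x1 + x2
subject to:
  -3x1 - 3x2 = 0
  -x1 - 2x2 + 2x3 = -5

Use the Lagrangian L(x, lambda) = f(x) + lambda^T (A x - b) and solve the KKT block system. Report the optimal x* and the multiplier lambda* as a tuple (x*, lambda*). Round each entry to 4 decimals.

Form the Lagrangian:
  L(x, lambda) = (1/2) x^T Q x + c^T x + lambda^T (A x - b)
Stationarity (grad_x L = 0): Q x + c + A^T lambda = 0.
Primal feasibility: A x = b.

This gives the KKT block system:
  [ Q   A^T ] [ x     ]   [-c ]
  [ A    0  ] [ lambda ] = [ b ]

Solving the linear system:
  x*      = (-0.7113, 0.7113, -2.1443)
  lambda* = (-3.0137, 8.9381)
  f(x*)   = 21.9897

x* = (-0.7113, 0.7113, -2.1443), lambda* = (-3.0137, 8.9381)


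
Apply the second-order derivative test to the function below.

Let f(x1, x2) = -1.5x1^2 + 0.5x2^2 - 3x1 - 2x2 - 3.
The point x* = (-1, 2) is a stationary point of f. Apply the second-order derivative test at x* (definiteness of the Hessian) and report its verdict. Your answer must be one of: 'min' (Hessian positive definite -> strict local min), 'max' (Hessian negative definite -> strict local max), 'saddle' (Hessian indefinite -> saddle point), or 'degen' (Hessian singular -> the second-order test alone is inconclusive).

Compute the Hessian H = grad^2 f:
  H = [[-3, 0], [0, 1]]
Verify stationarity: grad f(x*) = H x* + g = (0, 0).
Eigenvalues of H: -3, 1.
Eigenvalues have mixed signs, so H is indefinite -> x* is a saddle point.

saddle


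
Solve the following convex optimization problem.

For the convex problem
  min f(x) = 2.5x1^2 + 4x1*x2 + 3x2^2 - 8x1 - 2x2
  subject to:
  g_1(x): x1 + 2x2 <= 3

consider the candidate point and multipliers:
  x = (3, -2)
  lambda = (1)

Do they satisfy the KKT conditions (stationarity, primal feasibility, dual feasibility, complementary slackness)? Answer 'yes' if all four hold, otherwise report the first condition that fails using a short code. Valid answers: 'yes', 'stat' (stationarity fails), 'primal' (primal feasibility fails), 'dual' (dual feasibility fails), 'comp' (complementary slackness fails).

Gradient of f: grad f(x) = Q x + c = (-1, -2)
Constraint values g_i(x) = a_i^T x - b_i:
  g_1((3, -2)) = -4
Stationarity residual: grad f(x) + sum_i lambda_i a_i = (0, 0)
  -> stationarity OK
Primal feasibility (all g_i <= 0): OK
Dual feasibility (all lambda_i >= 0): OK
Complementary slackness (lambda_i * g_i(x) = 0 for all i): FAILS

Verdict: the first failing condition is complementary_slackness -> comp.

comp


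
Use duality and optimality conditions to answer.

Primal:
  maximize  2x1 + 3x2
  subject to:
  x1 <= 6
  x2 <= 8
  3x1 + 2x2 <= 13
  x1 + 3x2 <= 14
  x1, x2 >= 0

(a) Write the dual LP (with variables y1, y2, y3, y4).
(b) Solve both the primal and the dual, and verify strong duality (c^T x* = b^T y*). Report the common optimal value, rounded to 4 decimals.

The standard primal-dual pair for 'max c^T x s.t. A x <= b, x >= 0' is:
  Dual:  min b^T y  s.t.  A^T y >= c,  y >= 0.

So the dual LP is:
  minimize  6y1 + 8y2 + 13y3 + 14y4
  subject to:
    y1 + 3y3 + y4 >= 2
    y2 + 2y3 + 3y4 >= 3
    y1, y2, y3, y4 >= 0

Solving the primal: x* = (1.5714, 4.1429).
  primal value c^T x* = 15.5714.
Solving the dual: y* = (0, 0, 0.4286, 0.7143).
  dual value b^T y* = 15.5714.
Strong duality: c^T x* = b^T y*. Confirmed.

15.5714


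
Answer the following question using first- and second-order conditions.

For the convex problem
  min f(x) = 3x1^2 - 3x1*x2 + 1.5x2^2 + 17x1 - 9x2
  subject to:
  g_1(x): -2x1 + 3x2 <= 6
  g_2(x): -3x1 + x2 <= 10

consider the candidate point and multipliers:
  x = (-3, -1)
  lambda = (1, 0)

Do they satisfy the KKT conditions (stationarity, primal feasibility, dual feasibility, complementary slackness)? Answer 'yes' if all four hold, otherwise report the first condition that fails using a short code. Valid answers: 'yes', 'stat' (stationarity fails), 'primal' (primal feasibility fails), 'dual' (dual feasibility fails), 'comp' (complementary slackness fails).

Gradient of f: grad f(x) = Q x + c = (2, -3)
Constraint values g_i(x) = a_i^T x - b_i:
  g_1((-3, -1)) = -3
  g_2((-3, -1)) = -2
Stationarity residual: grad f(x) + sum_i lambda_i a_i = (0, 0)
  -> stationarity OK
Primal feasibility (all g_i <= 0): OK
Dual feasibility (all lambda_i >= 0): OK
Complementary slackness (lambda_i * g_i(x) = 0 for all i): FAILS

Verdict: the first failing condition is complementary_slackness -> comp.

comp


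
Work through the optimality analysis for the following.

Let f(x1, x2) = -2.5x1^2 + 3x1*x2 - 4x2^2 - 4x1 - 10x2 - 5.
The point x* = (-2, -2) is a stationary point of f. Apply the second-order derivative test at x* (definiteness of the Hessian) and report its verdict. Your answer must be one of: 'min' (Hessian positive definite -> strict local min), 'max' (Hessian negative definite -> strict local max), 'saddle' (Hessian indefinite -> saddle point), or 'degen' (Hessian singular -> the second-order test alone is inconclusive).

Compute the Hessian H = grad^2 f:
  H = [[-5, 3], [3, -8]]
Verify stationarity: grad f(x*) = H x* + g = (0, 0).
Eigenvalues of H: -9.8541, -3.1459.
Both eigenvalues < 0, so H is negative definite -> x* is a strict local max.

max


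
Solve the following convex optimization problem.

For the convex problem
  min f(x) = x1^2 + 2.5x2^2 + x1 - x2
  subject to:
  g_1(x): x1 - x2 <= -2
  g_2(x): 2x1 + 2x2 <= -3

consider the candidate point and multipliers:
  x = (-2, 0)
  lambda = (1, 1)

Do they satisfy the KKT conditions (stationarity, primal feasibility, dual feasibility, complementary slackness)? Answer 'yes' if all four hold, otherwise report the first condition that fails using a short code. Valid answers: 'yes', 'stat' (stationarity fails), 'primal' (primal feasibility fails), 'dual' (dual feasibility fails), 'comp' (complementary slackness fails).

Gradient of f: grad f(x) = Q x + c = (-3, -1)
Constraint values g_i(x) = a_i^T x - b_i:
  g_1((-2, 0)) = 0
  g_2((-2, 0)) = -1
Stationarity residual: grad f(x) + sum_i lambda_i a_i = (0, 0)
  -> stationarity OK
Primal feasibility (all g_i <= 0): OK
Dual feasibility (all lambda_i >= 0): OK
Complementary slackness (lambda_i * g_i(x) = 0 for all i): FAILS

Verdict: the first failing condition is complementary_slackness -> comp.

comp


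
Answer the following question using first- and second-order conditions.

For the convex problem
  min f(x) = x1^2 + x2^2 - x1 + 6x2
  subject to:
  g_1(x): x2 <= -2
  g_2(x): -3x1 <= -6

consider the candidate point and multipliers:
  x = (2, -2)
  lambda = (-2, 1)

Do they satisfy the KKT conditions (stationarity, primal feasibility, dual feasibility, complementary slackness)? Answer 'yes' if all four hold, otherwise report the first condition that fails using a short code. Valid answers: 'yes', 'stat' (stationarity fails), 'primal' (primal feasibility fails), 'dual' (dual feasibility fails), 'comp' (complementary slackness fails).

Gradient of f: grad f(x) = Q x + c = (3, 2)
Constraint values g_i(x) = a_i^T x - b_i:
  g_1((2, -2)) = 0
  g_2((2, -2)) = 0
Stationarity residual: grad f(x) + sum_i lambda_i a_i = (0, 0)
  -> stationarity OK
Primal feasibility (all g_i <= 0): OK
Dual feasibility (all lambda_i >= 0): FAILS
Complementary slackness (lambda_i * g_i(x) = 0 for all i): OK

Verdict: the first failing condition is dual_feasibility -> dual.

dual


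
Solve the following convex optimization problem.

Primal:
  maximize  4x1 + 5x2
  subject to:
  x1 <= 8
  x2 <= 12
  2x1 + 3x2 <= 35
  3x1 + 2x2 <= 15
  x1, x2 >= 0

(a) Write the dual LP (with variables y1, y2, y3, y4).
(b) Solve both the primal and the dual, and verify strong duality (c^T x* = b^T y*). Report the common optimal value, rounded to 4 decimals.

The standard primal-dual pair for 'max c^T x s.t. A x <= b, x >= 0' is:
  Dual:  min b^T y  s.t.  A^T y >= c,  y >= 0.

So the dual LP is:
  minimize  8y1 + 12y2 + 35y3 + 15y4
  subject to:
    y1 + 2y3 + 3y4 >= 4
    y2 + 3y3 + 2y4 >= 5
    y1, y2, y3, y4 >= 0

Solving the primal: x* = (0, 7.5).
  primal value c^T x* = 37.5.
Solving the dual: y* = (0, 0, 0, 2.5).
  dual value b^T y* = 37.5.
Strong duality: c^T x* = b^T y*. Confirmed.

37.5


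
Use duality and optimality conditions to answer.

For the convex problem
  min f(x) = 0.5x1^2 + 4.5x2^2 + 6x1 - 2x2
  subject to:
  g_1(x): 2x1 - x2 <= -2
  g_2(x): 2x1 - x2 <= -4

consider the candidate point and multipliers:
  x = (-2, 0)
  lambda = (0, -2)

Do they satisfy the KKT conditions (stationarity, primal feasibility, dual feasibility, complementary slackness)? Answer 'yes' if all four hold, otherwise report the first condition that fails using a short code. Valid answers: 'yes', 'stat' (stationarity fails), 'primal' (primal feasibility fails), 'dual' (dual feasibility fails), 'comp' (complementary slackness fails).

Gradient of f: grad f(x) = Q x + c = (4, -2)
Constraint values g_i(x) = a_i^T x - b_i:
  g_1((-2, 0)) = -2
  g_2((-2, 0)) = 0
Stationarity residual: grad f(x) + sum_i lambda_i a_i = (0, 0)
  -> stationarity OK
Primal feasibility (all g_i <= 0): OK
Dual feasibility (all lambda_i >= 0): FAILS
Complementary slackness (lambda_i * g_i(x) = 0 for all i): OK

Verdict: the first failing condition is dual_feasibility -> dual.

dual
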